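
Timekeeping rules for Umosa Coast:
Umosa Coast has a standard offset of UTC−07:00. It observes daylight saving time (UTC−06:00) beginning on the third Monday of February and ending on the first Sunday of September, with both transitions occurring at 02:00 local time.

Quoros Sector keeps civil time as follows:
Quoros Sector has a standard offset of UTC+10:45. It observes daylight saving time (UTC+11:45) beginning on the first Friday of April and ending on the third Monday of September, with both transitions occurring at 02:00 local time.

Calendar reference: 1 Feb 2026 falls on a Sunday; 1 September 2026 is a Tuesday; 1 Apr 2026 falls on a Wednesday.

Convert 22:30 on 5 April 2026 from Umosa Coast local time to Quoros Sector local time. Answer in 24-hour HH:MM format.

16:15

1 February 2026 is a Sunday, so the first Monday is February 2 and the third is February 16.
1 September 2026 is a Tuesday, so the first Sunday is September 6.
Daylight saving runs 16 February – 6 September; 5 April 2026 is inside that window, so Umosa Coast is at UTC−06:00.
22:30 Umosa Coast + 6h = 04:30 UTC (rolling into the next day, 6 April 2026).
1 April 2026 is a Wednesday, so the first Friday is April 3.
1 September 2026 is a Tuesday, so the first Monday is September 7 and the third is September 21.
At the standard offset (UTC+10:45), 04:30 UTC + 10h45m = 15:15 Quoros Sector standard time.
The standard-time date in Quoros Sector, 6 April 2026, lies within the daylight-saving period (3 April – 21 September), so Quoros Sector is on daylight time, UTC+11:45.
04:30 UTC + 11h45m = 16:15 Quoros Sector.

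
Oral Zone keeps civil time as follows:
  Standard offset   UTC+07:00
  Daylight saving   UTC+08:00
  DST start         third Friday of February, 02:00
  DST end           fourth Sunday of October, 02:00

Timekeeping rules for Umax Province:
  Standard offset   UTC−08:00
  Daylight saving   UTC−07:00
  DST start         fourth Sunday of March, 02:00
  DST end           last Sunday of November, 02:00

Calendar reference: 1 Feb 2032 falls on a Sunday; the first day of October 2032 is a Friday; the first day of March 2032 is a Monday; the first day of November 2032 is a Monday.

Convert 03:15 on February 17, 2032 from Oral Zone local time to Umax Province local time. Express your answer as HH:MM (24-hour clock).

12:15

1 February 2032 is a Sunday, so the first Friday is February 6 and the third is February 20.
1 October 2032 is a Friday, so the first Sunday is October 3 and the fourth is October 24.
February 17, 2032 does not fall between 20 February and 24 October, so daylight saving is not in effect and Oral Zone is at UTC+07:00.
03:15 Oral Zone − 7h = 20:15 UTC (rolling into the previous day, 16 February 2032).
1 March 2032 is a Monday, so the first Sunday is March 7 and the fourth is March 28.
1 November 2032 is a Monday, so Sundays fall on 7, 14, 21, 28; the last is November 28.
At the standard offset (UTC−08:00), 20:15 UTC − 8h = 12:15 Umax Province standard time.
The standard-time date in Umax Province, February 16, 2032, does not fall between 28 March and 28 November, so daylight saving is not in effect and Umax Province is at UTC−08:00.
20:15 UTC − 8h = 12:15 Umax Province.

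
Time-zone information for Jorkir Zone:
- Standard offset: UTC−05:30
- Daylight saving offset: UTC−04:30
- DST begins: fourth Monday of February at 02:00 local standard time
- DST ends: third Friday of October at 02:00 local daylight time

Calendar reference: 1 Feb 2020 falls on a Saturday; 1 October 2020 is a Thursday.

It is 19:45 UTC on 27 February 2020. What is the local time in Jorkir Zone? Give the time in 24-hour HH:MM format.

15:15

1 February 2020 is a Saturday, so the first Monday is February 3 and the fourth is February 24.
1 October 2020 is a Thursday, so the first Friday is October 2 and the third is October 16.
At the standard offset (UTC−05:30), 19:45 UTC − 5h30m = 14:15 Jorkir Zone standard time.
The standard-time date in Jorkir Zone, 27 February 2020, lies within the daylight-saving period (24 February – 16 October), so Jorkir Zone is on daylight time, UTC−04:30.
19:45 UTC − 4h30m = 15:15 local.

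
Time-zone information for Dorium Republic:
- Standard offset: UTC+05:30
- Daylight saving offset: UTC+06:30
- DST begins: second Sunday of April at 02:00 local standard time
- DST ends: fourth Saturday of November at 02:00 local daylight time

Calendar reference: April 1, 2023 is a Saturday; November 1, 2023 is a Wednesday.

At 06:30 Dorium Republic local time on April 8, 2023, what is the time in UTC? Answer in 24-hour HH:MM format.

01:00

1 April 2023 is a Saturday, so the first Sunday is April 2 and the second is April 9.
1 November 2023 is a Wednesday, so the first Saturday is November 4 and the fourth is November 25.
April 8, 2023 is outside the daylight-saving period (9 April – 25 November), so Dorium Republic is on standard time, UTC+05:30.
06:30 local − 5h30m = 01:00 UTC.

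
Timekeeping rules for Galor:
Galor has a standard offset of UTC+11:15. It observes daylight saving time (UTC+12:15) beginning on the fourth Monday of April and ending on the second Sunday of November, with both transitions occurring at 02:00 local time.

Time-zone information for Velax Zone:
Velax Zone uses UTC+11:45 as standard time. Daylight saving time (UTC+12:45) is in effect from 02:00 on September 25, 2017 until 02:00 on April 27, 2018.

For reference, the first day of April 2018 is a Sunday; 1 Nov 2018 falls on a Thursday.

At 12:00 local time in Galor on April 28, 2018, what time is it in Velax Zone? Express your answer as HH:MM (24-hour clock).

11:30

1 April 2018 is a Sunday, so the first Monday is April 2 and the fourth is April 23.
1 November 2018 is a Thursday, so the first Sunday is November 4 and the second is November 11.
Daylight saving runs 23 April – 11 November; April 28, 2018 is inside that window, so Galor is at UTC+12:15.
12:00 Galor − 12h15m = 23:45 UTC (rolling into the previous day, 27 April 2018).
At the standard offset (UTC+11:45), 23:45 UTC + 11h45m = 11:30 Velax Zone standard time (rolling into the next day, 28 April 2018).
The standard-time date in Velax Zone, April 28, 2018, is outside the daylight-saving period (25 September 2017 – 27 April 2018), so Velax Zone is on standard time, UTC+11:45.
23:45 UTC + 11h45m = 11:30 Velax Zone (rolling into the next day, 28 April 2018).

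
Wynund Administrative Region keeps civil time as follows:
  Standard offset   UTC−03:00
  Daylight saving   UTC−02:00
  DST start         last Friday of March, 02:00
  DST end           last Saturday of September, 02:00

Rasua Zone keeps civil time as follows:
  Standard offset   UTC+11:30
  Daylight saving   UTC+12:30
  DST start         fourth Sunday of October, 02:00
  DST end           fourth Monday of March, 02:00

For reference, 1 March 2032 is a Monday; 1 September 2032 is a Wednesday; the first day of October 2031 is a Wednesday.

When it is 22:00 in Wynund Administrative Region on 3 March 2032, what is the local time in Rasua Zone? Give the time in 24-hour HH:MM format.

1 March 2032 is a Monday, so Fridays fall on 5, 12, 19, 26; the last is March 26.
1 September 2032 is a Wednesday, so Saturdays fall on 4, 11, 18, 25; the last is September 25.
Daylight saving runs 26 March – 25 September; 3 March 2032 is outside that window, so Wynund Administrative Region is on standard time at UTC−03:00.
22:00 Wynund Administrative Region + 3h = 01:00 UTC (rolling into the next day, 4 March 2032).
1 October 2031 is a Wednesday, so the first Sunday is October 5 and the fourth is October 26.
1 March 2032 is a Monday, so the first Monday is March 1 and the fourth is March 22.
At the standard offset (UTC+11:30), 01:00 UTC + 11h30m = 12:30 Rasua Zone standard time.
The standard-time date in Rasua Zone, 4 March 2032, falls between 26 October 2031 and 22 March 2032, so daylight saving is in effect and Rasua Zone is at UTC+12:30.
01:00 UTC + 12h30m = 13:30 Rasua Zone.

13:30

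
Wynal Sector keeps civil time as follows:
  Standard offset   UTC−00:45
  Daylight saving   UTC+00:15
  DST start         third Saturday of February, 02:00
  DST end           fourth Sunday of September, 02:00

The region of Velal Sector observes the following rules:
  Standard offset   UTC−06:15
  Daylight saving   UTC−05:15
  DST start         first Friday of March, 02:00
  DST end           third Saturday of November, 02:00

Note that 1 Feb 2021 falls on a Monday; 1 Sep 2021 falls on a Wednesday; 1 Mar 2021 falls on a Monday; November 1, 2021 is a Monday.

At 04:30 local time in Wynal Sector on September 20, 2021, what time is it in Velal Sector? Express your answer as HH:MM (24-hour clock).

1 February 2021 is a Monday, so the first Saturday is February 6 and the third is February 20.
1 September 2021 is a Wednesday, so the first Sunday is September 5 and the fourth is September 26.
Daylight saving runs 20 February – 26 September; September 20, 2021 is inside that window, so Wynal Sector is at UTC+00:15.
04:30 Wynal Sector − 0h15m = 04:15 UTC.
1 March 2021 is a Monday, so the first Friday is March 5.
1 November 2021 is a Monday, so the first Saturday is November 6 and the third is November 20.
At the standard offset (UTC−06:15), 04:15 UTC − 6h15m = 22:00 Velal Sector standard time (rolling into the previous day, 19 September 2021).
The standard-time date in Velal Sector, September 19, 2021, lies within the daylight-saving period (5 March – 20 November), so Velal Sector is on daylight time, UTC−05:15.
04:15 UTC − 5h15m = 23:00 Velal Sector (rolling into the previous day, 19 September 2021).

23:00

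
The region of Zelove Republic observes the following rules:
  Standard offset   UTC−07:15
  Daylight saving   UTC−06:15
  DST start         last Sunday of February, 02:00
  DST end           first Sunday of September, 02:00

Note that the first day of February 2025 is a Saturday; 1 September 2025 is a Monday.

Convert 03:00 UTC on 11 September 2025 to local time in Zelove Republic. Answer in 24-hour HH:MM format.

1 February 2025 is a Saturday, so Sundays fall on 2, 9, 16, 23; the last is February 23.
1 September 2025 is a Monday, so the first Sunday is September 7.
At the standard offset (UTC−07:15), 03:00 UTC − 7h15m = 19:45 Zelove Republic standard time (rolling into the previous day, 10 September 2025).
Daylight saving runs 23 February – 7 September; the standard-time date in Zelove Republic, 10 September 2025, is outside that window, so Zelove Republic is on standard time at UTC−07:15.
03:00 UTC − 7h15m = 19:45 local (rolling into the previous day, 10 September 2025).

19:45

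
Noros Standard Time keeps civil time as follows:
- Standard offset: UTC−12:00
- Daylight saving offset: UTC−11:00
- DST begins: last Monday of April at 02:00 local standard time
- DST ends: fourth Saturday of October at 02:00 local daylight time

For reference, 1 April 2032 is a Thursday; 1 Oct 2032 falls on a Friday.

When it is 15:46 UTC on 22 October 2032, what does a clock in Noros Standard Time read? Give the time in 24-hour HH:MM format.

04:46

1 April 2032 is a Thursday, so Mondays fall on 5, 12, 19, 26; the last is April 26.
1 October 2032 is a Friday, so the first Saturday is October 2 and the fourth is October 23.
At the standard offset (UTC−12:00), 15:46 UTC − 12h = 03:46 Noros Standard Time standard time.
The standard-time date in Noros Standard Time, 22 October 2032, lies within the daylight-saving period (26 April – 23 October), so Noros Standard Time is on daylight time, UTC−11:00.
15:46 UTC − 11h = 04:46 local.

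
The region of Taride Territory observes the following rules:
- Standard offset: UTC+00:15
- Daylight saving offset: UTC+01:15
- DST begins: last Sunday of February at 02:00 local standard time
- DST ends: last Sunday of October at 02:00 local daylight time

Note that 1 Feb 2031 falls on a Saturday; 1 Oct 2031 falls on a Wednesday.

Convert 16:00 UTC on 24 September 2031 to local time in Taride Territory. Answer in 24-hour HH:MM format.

17:15

1 February 2031 is a Saturday, so Sundays fall on 2, 9, 16, 23; the last is February 23.
1 October 2031 is a Wednesday, so Sundays fall on 5, 12, 19, 26; the last is October 26.
At the standard offset (UTC+00:15), 16:00 UTC + 0h15m = 16:15 Taride Territory standard time.
The standard-time date in Taride Territory, 24 September 2031, falls between 23 February and 26 October, so daylight saving is in effect and Taride Territory is at UTC+01:15.
16:00 UTC + 1h15m = 17:15 local.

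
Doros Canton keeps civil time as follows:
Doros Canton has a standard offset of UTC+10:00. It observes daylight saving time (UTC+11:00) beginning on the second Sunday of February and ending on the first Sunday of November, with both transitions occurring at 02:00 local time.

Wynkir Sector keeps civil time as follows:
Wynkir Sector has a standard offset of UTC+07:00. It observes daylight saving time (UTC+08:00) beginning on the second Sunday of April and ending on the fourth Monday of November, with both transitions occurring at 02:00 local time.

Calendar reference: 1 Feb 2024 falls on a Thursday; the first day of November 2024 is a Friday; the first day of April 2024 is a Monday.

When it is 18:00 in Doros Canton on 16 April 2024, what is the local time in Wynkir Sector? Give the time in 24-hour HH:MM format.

15:00

1 February 2024 is a Thursday, so the first Sunday is February 4 and the second is February 11.
1 November 2024 is a Friday, so the first Sunday is November 3.
16 April 2024 lies within the daylight-saving period (11 February – 3 November), so Doros Canton is on daylight time, UTC+11:00.
18:00 Doros Canton − 11h = 07:00 UTC.
1 April 2024 is a Monday, so the first Sunday is April 7 and the second is April 14.
1 November 2024 is a Friday, so the first Monday is November 4 and the fourth is November 25.
At the standard offset (UTC+07:00), 07:00 UTC + 7h = 14:00 Wynkir Sector standard time.
The standard-time date in Wynkir Sector, 16 April 2024, falls between 14 April and 25 November, so daylight saving is in effect and Wynkir Sector is at UTC+08:00.
07:00 UTC + 8h = 15:00 Wynkir Sector.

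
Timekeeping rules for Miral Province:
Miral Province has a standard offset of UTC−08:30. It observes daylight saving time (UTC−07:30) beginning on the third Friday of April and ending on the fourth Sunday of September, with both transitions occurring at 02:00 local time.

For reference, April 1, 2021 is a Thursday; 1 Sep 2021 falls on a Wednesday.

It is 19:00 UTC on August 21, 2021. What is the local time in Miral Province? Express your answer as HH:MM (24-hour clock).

1 April 2021 is a Thursday, so the first Friday is April 2 and the third is April 16.
1 September 2021 is a Wednesday, so the first Sunday is September 5 and the fourth is September 26.
At the standard offset (UTC−08:30), 19:00 UTC − 8h30m = 10:30 Miral Province standard time.
Daylight saving runs 16 April – 26 September; the standard-time date in Miral Province, August 21, 2021, is inside that window, so Miral Province is at UTC−07:30.
19:00 UTC − 7h30m = 11:30 local.

11:30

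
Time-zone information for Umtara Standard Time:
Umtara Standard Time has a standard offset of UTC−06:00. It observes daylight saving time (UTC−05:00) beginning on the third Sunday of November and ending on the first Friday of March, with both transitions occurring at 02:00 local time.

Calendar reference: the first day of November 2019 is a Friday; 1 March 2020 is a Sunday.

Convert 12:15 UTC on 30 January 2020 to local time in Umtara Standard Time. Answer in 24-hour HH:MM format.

1 November 2019 is a Friday, so the first Sunday is November 3 and the third is November 17.
1 March 2020 is a Sunday, so the first Friday is March 6.
At the standard offset (UTC−06:00), 12:15 UTC − 6h = 06:15 Umtara Standard Time standard time.
The standard-time date in Umtara Standard Time, 30 January 2020, falls between 17 November 2019 and 6 March 2020, so daylight saving is in effect and Umtara Standard Time is at UTC−05:00.
12:15 UTC − 5h = 07:15 local.

07:15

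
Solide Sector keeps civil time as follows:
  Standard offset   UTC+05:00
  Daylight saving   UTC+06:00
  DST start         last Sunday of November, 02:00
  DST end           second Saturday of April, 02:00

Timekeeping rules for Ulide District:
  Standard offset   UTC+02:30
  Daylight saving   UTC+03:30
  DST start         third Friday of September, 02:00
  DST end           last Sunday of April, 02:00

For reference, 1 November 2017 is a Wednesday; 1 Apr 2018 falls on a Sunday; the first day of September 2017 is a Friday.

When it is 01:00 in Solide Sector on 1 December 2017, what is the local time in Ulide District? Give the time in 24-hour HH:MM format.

1 November 2017 is a Wednesday, so Sundays fall on 5, 12, 19, 26; the last is November 26.
1 April 2018 is a Sunday, so the first Saturday is April 7 and the second is April 14.
1 December 2017 lies within the daylight-saving period (26 November 2017 – 14 April 2018), so Solide Sector is on daylight time, UTC+06:00.
01:00 Solide Sector − 6h = 19:00 UTC (rolling into the previous day, 30 November 2017).
1 September 2017 is a Friday, so the first Friday is September 1 and the third is September 15.
1 April 2018 is a Sunday, so Sundays fall on 1, 8, 15, 22, 29; the last is April 29.
At the standard offset (UTC+02:30), 19:00 UTC + 2h30m = 21:30 Ulide District standard time.
The standard-time date in Ulide District, 30 November 2017, lies within the daylight-saving period (15 September 2017 – 29 April 2018), so Ulide District is on daylight time, UTC+03:30.
19:00 UTC + 3h30m = 22:30 Ulide District.

22:30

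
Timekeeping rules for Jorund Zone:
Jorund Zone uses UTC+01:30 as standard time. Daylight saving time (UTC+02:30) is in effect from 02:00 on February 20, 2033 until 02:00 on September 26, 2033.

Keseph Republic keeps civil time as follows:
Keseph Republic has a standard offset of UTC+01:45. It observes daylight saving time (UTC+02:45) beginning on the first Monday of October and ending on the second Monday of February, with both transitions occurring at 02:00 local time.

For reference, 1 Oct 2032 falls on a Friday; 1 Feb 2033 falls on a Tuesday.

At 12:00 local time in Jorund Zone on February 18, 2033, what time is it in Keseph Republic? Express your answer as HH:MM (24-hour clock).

Daylight saving runs 20 February – 26 September; February 18, 2033 is outside that window, so Jorund Zone is on standard time at UTC+01:30.
12:00 Jorund Zone − 1h30m = 10:30 UTC.
1 October 2032 is a Friday, so the first Monday is October 4.
1 February 2033 is a Tuesday, so the first Monday is February 7 and the second is February 14.
At the standard offset (UTC+01:45), 10:30 UTC + 1h45m = 12:15 Keseph Republic standard time.
The standard-time date in Keseph Republic, February 18, 2033, is outside the daylight-saving period (4 October 2032 – 14 February 2033), so Keseph Republic is on standard time, UTC+01:45.
10:30 UTC + 1h45m = 12:15 Keseph Republic.

12:15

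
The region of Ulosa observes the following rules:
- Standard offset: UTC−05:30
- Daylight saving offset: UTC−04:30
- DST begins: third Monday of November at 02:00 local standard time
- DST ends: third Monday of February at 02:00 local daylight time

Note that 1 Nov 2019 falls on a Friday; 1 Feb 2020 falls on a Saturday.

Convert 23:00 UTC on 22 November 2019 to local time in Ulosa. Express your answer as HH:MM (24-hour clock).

1 November 2019 is a Friday, so the first Monday is November 4 and the third is November 18.
1 February 2020 is a Saturday, so the first Monday is February 3 and the third is February 17.
At the standard offset (UTC−05:30), 23:00 UTC − 5h30m = 17:30 Ulosa standard time.
The standard-time date in Ulosa, 22 November 2019, lies within the daylight-saving period (18 November 2019 – 17 February 2020), so Ulosa is on daylight time, UTC−04:30.
23:00 UTC − 4h30m = 18:30 local.

18:30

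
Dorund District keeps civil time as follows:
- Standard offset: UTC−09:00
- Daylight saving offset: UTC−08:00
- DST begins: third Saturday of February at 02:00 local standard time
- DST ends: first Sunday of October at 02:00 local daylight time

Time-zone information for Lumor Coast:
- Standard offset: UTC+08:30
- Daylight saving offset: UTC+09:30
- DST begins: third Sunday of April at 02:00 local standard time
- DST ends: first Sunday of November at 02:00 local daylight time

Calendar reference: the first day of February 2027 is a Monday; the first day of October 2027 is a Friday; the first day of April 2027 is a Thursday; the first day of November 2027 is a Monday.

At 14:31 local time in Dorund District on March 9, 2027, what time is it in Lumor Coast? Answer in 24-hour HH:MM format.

1 February 2027 is a Monday, so the first Saturday is February 6 and the third is February 20.
1 October 2027 is a Friday, so the first Sunday is October 3.
March 9, 2027 lies within the daylight-saving period (20 February – 3 October), so Dorund District is on daylight time, UTC−08:00.
14:31 Dorund District + 8h = 22:31 UTC.
1 April 2027 is a Thursday, so the first Sunday is April 4 and the third is April 18.
1 November 2027 is a Monday, so the first Sunday is November 7.
At the standard offset (UTC+08:30), 22:31 UTC + 8h30m = 07:01 Lumor Coast standard time (rolling into the next day, 10 March 2027).
Daylight saving runs 18 April – 7 November; the standard-time date in Lumor Coast, March 10, 2027, is outside that window, so Lumor Coast is on standard time at UTC+08:30.
22:31 UTC + 8h30m = 07:01 Lumor Coast (rolling into the next day, 10 March 2027).

07:01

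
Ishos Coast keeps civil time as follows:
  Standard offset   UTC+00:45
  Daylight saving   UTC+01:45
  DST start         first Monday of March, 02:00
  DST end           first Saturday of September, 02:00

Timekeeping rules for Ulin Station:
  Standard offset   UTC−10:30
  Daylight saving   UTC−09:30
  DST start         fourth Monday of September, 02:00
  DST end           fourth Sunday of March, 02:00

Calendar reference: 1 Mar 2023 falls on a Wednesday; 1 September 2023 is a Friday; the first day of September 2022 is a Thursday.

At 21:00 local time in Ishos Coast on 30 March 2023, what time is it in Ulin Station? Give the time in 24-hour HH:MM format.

1 March 2023 is a Wednesday, so the first Monday is March 6.
1 September 2023 is a Friday, so the first Saturday is September 2.
30 March 2023 lies within the daylight-saving period (6 March – 2 September), so Ishos Coast is on daylight time, UTC+01:45.
21:00 Ishos Coast − 1h45m = 19:15 UTC.
1 September 2022 is a Thursday, so the first Monday is September 5 and the fourth is September 26.
1 March 2023 is a Wednesday, so the first Sunday is March 5 and the fourth is March 26.
At the standard offset (UTC−10:30), 19:15 UTC − 10h30m = 08:45 Ulin Station standard time.
The standard-time date in Ulin Station, 30 March 2023, does not fall between 26 September 2022 and 26 March 2023, so daylight saving is not in effect and Ulin Station is at UTC−10:30.
19:15 UTC − 10h30m = 08:45 Ulin Station.

08:45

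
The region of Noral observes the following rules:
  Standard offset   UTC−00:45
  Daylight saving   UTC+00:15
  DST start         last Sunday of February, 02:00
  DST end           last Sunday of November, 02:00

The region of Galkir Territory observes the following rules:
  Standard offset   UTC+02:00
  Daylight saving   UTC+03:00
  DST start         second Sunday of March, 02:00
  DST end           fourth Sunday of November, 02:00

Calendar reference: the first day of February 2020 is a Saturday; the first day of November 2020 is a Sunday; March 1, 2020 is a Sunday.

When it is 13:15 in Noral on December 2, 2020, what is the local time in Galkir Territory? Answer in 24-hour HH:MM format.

1 February 2020 is a Saturday, so Sundays fall on 2, 9, 16, 23; the last is February 23.
1 November 2020 is a Sunday, so Sundays fall on 1, 8, 15, 22, 29; the last is November 29.
December 2, 2020 is outside the daylight-saving period (23 February – 29 November), so Noral is on standard time, UTC−00:45.
13:15 Noral + 0h45m = 14:00 UTC.
1 March 2020 is a Sunday, so the first Sunday is March 1 and the second is March 8.
1 November 2020 is a Sunday, so the first Sunday is November 1 and the fourth is November 22.
At the standard offset (UTC+02:00), 14:00 UTC + 2h = 16:00 Galkir Territory standard time.
The standard-time date in Galkir Territory, December 2, 2020, is outside the daylight-saving period (8 March – 22 November), so Galkir Territory is on standard time, UTC+02:00.
14:00 UTC + 2h = 16:00 Galkir Territory.

16:00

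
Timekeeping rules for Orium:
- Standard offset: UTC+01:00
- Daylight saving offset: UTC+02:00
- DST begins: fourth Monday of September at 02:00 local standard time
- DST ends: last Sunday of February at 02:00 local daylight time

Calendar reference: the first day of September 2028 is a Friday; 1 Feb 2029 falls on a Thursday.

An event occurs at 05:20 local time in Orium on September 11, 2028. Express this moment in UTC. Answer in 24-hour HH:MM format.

1 September 2028 is a Friday, so the first Monday is September 4 and the fourth is September 25.
1 February 2029 is a Thursday, so Sundays fall on 4, 11, 18, 25; the last is February 25.
September 11, 2028 does not fall between 25 September 2028 and 25 February 2029, so daylight saving is not in effect and Orium is at UTC+01:00.
05:20 local − 1h = 04:20 UTC.

04:20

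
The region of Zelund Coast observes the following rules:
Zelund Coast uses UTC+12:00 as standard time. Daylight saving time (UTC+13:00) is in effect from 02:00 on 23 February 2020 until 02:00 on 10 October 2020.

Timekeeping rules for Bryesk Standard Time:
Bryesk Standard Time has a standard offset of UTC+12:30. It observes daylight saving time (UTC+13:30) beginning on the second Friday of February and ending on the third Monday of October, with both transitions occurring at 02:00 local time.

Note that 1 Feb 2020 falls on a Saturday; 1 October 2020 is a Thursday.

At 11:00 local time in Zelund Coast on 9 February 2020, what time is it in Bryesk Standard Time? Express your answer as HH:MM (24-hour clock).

11:30

9 February 2020 does not fall between 23 February and 10 October, so daylight saving is not in effect and Zelund Coast is at UTC+12:00.
11:00 Zelund Coast − 12h = 23:00 UTC (rolling into the previous day, 8 February 2020).
1 February 2020 is a Saturday, so the first Friday is February 7 and the second is February 14.
1 October 2020 is a Thursday, so the first Monday is October 5 and the third is October 19.
At the standard offset (UTC+12:30), 23:00 UTC + 12h30m = 11:30 Bryesk Standard Time standard time (rolling into the next day, 9 February 2020).
The standard-time date in Bryesk Standard Time, 9 February 2020, does not fall between 14 February and 19 October, so daylight saving is not in effect and Bryesk Standard Time is at UTC+12:30.
23:00 UTC + 12h30m = 11:30 Bryesk Standard Time (rolling into the next day, 9 February 2020).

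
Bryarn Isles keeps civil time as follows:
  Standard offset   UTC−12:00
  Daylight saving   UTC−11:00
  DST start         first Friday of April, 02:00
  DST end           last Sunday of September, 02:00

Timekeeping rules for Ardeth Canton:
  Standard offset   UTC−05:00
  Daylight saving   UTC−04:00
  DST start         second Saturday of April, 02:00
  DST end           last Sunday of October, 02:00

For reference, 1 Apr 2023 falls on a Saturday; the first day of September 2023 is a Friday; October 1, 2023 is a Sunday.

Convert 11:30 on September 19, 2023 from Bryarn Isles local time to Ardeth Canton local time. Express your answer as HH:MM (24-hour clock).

1 April 2023 is a Saturday, so the first Friday is April 7.
1 September 2023 is a Friday, so Sundays fall on 3, 10, 17, 24; the last is September 24.
Daylight saving runs 7 April – 24 September; September 19, 2023 is inside that window, so Bryarn Isles is at UTC−11:00.
11:30 Bryarn Isles + 11h = 22:30 UTC.
1 April 2023 is a Saturday, so the first Saturday is April 1 and the second is April 8.
1 October 2023 is a Sunday, so Sundays fall on 1, 8, 15, 22, 29; the last is October 29.
At the standard offset (UTC−05:00), 22:30 UTC − 5h = 17:30 Ardeth Canton standard time.
The standard-time date in Ardeth Canton, September 19, 2023, lies within the daylight-saving period (8 April – 29 October), so Ardeth Canton is on daylight time, UTC−04:00.
22:30 UTC − 4h = 18:30 Ardeth Canton.

18:30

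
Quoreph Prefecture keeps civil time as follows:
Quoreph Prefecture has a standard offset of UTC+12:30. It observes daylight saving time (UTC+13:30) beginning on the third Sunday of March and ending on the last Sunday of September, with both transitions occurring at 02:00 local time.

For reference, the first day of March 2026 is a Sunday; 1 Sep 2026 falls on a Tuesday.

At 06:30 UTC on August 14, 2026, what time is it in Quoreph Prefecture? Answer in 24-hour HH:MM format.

20:00

1 March 2026 is a Sunday, so the first Sunday is March 1 and the third is March 15.
1 September 2026 is a Tuesday, so Sundays fall on 6, 13, 20, 27; the last is September 27.
At the standard offset (UTC+12:30), 06:30 UTC + 12h30m = 19:00 Quoreph Prefecture standard time.
Daylight saving runs 15 March – 27 September; the standard-time date in Quoreph Prefecture, August 14, 2026, is inside that window, so Quoreph Prefecture is at UTC+13:30.
06:30 UTC + 13h30m = 20:00 local.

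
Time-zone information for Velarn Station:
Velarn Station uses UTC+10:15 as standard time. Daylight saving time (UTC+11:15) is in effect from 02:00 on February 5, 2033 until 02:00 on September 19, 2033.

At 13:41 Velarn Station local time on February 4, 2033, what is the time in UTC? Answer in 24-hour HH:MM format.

February 4, 2033 does not fall between 5 February and 19 September, so daylight saving is not in effect and Velarn Station is at UTC+10:15.
13:41 local − 10h15m = 03:26 UTC.

03:26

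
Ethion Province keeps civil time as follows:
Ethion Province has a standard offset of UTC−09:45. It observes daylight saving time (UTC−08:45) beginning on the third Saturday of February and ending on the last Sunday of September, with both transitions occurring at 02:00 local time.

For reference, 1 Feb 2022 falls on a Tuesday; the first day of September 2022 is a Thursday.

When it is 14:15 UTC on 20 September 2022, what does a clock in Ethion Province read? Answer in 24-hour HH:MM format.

05:30

1 February 2022 is a Tuesday, so the first Saturday is February 5 and the third is February 19.
1 September 2022 is a Thursday, so Sundays fall on 4, 11, 18, 25; the last is September 25.
At the standard offset (UTC−09:45), 14:15 UTC − 9h45m = 04:30 Ethion Province standard time.
The standard-time date in Ethion Province, 20 September 2022, falls between 19 February and 25 September, so daylight saving is in effect and Ethion Province is at UTC−08:45.
14:15 UTC − 8h45m = 05:30 local.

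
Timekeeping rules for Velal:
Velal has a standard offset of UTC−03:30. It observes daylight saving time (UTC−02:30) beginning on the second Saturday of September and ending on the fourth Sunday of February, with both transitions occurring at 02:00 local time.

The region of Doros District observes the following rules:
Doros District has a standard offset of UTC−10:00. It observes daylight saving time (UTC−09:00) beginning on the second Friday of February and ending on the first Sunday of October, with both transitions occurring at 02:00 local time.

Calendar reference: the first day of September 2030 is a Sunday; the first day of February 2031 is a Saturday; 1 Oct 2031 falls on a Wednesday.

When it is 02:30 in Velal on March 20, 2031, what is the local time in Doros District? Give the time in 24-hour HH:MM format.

21:00

1 September 2030 is a Sunday, so the first Saturday is September 7 and the second is September 14.
1 February 2031 is a Saturday, so the first Sunday is February 2 and the fourth is February 23.
Daylight saving runs 14 September 2030 – 23 February 2031; March 20, 2031 is outside that window, so Velal is on standard time at UTC−03:30.
02:30 Velal + 3h30m = 06:00 UTC.
1 February 2031 is a Saturday, so the first Friday is February 7 and the second is February 14.
1 October 2031 is a Wednesday, so the first Sunday is October 5.
At the standard offset (UTC−10:00), 06:00 UTC − 10h = 20:00 Doros District standard time (rolling into the previous day, 19 March 2031).
The standard-time date in Doros District, March 19, 2031, falls between 14 February and 5 October, so daylight saving is in effect and Doros District is at UTC−09:00.
06:00 UTC − 9h = 21:00 Doros District (rolling into the previous day, 19 March 2031).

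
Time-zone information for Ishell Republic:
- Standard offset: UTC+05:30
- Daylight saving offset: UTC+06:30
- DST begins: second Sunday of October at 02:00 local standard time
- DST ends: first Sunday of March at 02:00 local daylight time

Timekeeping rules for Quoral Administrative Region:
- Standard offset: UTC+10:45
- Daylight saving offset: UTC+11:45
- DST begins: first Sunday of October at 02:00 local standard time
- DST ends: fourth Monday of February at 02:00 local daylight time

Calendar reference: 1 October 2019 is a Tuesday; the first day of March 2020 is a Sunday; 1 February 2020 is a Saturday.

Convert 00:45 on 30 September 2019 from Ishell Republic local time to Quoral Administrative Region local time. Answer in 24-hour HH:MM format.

06:00

1 October 2019 is a Tuesday, so the first Sunday is October 6 and the second is October 13.
1 March 2020 is a Sunday, so the first Sunday is March 1.
Daylight saving runs 13 October 2019 – 1 March 2020; 30 September 2019 is outside that window, so Ishell Republic is on standard time at UTC+05:30.
00:45 Ishell Republic − 5h30m = 19:15 UTC (rolling into the previous day, 29 September 2019).
1 October 2019 is a Tuesday, so the first Sunday is October 6.
1 February 2020 is a Saturday, so the first Monday is February 3 and the fourth is February 24.
At the standard offset (UTC+10:45), 19:15 UTC + 10h45m = 06:00 Quoral Administrative Region standard time (rolling into the next day, 30 September 2019).
The standard-time date in Quoral Administrative Region, 30 September 2019, does not fall between 6 October 2019 and 24 February 2020, so daylight saving is not in effect and Quoral Administrative Region is at UTC+10:45.
19:15 UTC + 10h45m = 06:00 Quoral Administrative Region (rolling into the next day, 30 September 2019).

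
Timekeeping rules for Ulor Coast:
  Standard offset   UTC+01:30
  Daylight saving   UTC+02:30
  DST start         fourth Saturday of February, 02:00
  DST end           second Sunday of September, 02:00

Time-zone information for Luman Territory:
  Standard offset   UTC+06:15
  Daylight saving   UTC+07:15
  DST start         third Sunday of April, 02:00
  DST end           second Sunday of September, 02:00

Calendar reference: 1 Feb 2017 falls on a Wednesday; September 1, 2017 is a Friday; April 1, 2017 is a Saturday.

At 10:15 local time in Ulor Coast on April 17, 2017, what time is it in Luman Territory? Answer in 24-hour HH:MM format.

1 February 2017 is a Wednesday, so the first Saturday is February 4 and the fourth is February 25.
1 September 2017 is a Friday, so the first Sunday is September 3 and the second is September 10.
April 17, 2017 lies within the daylight-saving period (25 February – 10 September), so Ulor Coast is on daylight time, UTC+02:30.
10:15 Ulor Coast − 2h30m = 07:45 UTC.
1 April 2017 is a Saturday, so the first Sunday is April 2 and the third is April 16.
1 September 2017 is a Friday, so the first Sunday is September 3 and the second is September 10.
At the standard offset (UTC+06:15), 07:45 UTC + 6h15m = 14:00 Luman Territory standard time.
The standard-time date in Luman Territory, April 17, 2017, falls between 16 April and 10 September, so daylight saving is in effect and Luman Territory is at UTC+07:15.
07:45 UTC + 7h15m = 15:00 Luman Territory.

15:00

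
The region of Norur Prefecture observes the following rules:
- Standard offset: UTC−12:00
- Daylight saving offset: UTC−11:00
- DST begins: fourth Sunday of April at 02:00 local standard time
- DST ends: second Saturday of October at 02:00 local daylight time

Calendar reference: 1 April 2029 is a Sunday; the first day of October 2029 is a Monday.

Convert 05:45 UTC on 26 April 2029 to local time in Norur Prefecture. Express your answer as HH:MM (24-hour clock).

18:45

1 April 2029 is a Sunday, so the first Sunday is April 1 and the fourth is April 22.
1 October 2029 is a Monday, so the first Saturday is October 6 and the second is October 13.
At the standard offset (UTC−12:00), 05:45 UTC − 12h = 17:45 Norur Prefecture standard time (rolling into the previous day, 25 April 2029).
Daylight saving runs 22 April – 13 October; the standard-time date in Norur Prefecture, 25 April 2029, is inside that window, so Norur Prefecture is at UTC−11:00.
05:45 UTC − 11h = 18:45 local (rolling into the previous day, 25 April 2029).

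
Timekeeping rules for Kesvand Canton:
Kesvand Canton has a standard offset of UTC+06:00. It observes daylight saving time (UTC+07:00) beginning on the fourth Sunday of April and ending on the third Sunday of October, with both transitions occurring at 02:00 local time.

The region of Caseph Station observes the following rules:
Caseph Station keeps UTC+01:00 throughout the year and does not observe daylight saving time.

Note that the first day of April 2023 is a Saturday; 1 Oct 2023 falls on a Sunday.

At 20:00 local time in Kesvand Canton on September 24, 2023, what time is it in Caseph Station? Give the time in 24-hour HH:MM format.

14:00

1 April 2023 is a Saturday, so the first Sunday is April 2 and the fourth is April 23.
1 October 2023 is a Sunday, so the first Sunday is October 1 and the third is October 15.
September 24, 2023 falls between 23 April and 15 October, so daylight saving is in effect and Kesvand Canton is at UTC+07:00.
20:00 Kesvand Canton − 7h = 13:00 UTC.
Caseph Station has no daylight saving, so its offset is UTC+01:00 year-round.
13:00 UTC + 1h = 14:00 Caseph Station.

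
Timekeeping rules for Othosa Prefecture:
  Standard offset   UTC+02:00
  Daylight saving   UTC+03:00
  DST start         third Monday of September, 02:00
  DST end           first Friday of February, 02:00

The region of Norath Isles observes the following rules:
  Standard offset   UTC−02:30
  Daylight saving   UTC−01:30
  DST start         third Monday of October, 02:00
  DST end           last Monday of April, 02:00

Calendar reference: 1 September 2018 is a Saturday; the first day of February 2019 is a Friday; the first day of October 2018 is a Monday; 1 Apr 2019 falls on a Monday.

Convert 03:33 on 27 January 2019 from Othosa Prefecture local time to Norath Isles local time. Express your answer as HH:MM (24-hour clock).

1 September 2018 is a Saturday, so the first Monday is September 3 and the third is September 17.
1 February 2019 is a Friday, so the first Friday is February 1.
Daylight saving runs 17 September 2018 – 1 February 2019; 27 January 2019 is inside that window, so Othosa Prefecture is at UTC+03:00.
03:33 Othosa Prefecture − 3h = 00:33 UTC.
1 October 2018 is a Monday, so the first Monday is October 1 and the third is October 15.
1 April 2019 is a Monday, so Mondays fall on 1, 8, 15, 22, 29; the last is April 29.
At the standard offset (UTC−02:30), 00:33 UTC − 2h30m = 22:03 Norath Isles standard time (rolling into the previous day, 26 January 2019).
The standard-time date in Norath Isles, 26 January 2019, falls between 15 October 2018 and 29 April 2019, so daylight saving is in effect and Norath Isles is at UTC−01:30.
00:33 UTC − 1h30m = 23:03 Norath Isles (rolling into the previous day, 26 January 2019).

23:03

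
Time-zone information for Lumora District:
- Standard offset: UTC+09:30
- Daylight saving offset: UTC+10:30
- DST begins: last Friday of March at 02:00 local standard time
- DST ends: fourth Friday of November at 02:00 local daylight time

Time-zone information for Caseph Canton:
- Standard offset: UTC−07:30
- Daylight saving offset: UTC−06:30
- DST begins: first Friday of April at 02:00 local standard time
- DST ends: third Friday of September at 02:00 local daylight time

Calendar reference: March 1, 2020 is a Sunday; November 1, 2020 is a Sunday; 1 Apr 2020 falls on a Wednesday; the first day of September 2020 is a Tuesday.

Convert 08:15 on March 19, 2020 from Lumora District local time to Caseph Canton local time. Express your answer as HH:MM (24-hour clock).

15:15

1 March 2020 is a Sunday, so Fridays fall on 6, 13, 20, 27; the last is March 27.
1 November 2020 is a Sunday, so the first Friday is November 6 and the fourth is November 27.
Daylight saving runs 27 March – 27 November; March 19, 2020 is outside that window, so Lumora District is on standard time at UTC+09:30.
08:15 Lumora District − 9h30m = 22:45 UTC (rolling into the previous day, 18 March 2020).
1 April 2020 is a Wednesday, so the first Friday is April 3.
1 September 2020 is a Tuesday, so the first Friday is September 4 and the third is September 18.
At the standard offset (UTC−07:30), 22:45 UTC − 7h30m = 15:15 Caseph Canton standard time.
The standard-time date in Caseph Canton, March 18, 2020, does not fall between 3 April and 18 September, so daylight saving is not in effect and Caseph Canton is at UTC−07:30.
22:45 UTC − 7h30m = 15:15 Caseph Canton.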